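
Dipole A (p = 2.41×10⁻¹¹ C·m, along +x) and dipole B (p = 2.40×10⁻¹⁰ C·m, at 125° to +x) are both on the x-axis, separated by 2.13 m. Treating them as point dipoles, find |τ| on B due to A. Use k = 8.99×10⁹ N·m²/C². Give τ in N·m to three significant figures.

The second dipole sits on the axis of the first, so the field there is axial: E₁ = 2kp₁/r³ along +x.
E₁ = 2(8.99×10⁹)(2.41×10⁻¹¹)/(2.13)³ = 0.04484 N/C.
Torque on the second dipole: τ = p₂ E₁ sinθ.
τ = (2.40×10⁻¹⁰)(0.04484)·sin125° = 8.815×10⁻¹² N·m.

τ ≈ 8.82×10⁻¹² N·m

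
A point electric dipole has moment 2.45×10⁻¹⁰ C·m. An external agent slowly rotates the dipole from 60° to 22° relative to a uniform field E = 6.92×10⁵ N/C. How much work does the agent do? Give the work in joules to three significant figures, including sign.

W_ext = ΔU = U(θ₂) − U(θ₁) = −pE cosθ₂ − (−pE cosθ₁) = pE(cosθ₁ − cosθ₂).
W = (2.45×10⁻¹⁰)(6.92×10⁵)·(cos60° − cos22°) = (1.695×10⁻⁴)·(-0.4272) = -7.242×10⁻⁵ J.

W ≈ -7.24×10⁻⁵ J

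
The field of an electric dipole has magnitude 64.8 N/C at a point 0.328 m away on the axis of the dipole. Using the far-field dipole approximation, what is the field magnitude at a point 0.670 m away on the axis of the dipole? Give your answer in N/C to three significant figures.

Dipole fields scale as 1/r³ in the far field; the geometry is the same at both points.
E₂ = E₁ · (r₁/r₂)³ = 64.8 · (0.328/0.670)³.
(r₁/r₂)³ = (0.4896)³ = 0.1173.
E₂ ≈ 7.603 N/C.

E ≈ 7.60 N/C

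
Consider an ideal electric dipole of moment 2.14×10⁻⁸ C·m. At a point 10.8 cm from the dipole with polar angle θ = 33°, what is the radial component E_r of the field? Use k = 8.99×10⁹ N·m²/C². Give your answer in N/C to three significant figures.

E_r ≈ 2.56×10⁵ N/C

For a dipole, E_r = (2kp cosθ)/r³.
kp/r³ = (8.99×10⁹)(2.14×10⁻⁸)/(0.108)³ = 1.527×10⁵ N/C.
E_r = 2·1.527×10⁵·cos33° = 2.562×10⁵ N/C.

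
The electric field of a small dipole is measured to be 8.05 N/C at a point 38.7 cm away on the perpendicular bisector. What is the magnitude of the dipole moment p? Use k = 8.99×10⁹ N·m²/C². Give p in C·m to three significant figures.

p ≈ 5.19×10⁻¹¹ C·m

In the equatorial plane E = kp/r³, so p = Er³/(k).
p = (8.05)·(0.387)³ / (8.99×10⁹) = 5.190×10⁻¹¹ C·m.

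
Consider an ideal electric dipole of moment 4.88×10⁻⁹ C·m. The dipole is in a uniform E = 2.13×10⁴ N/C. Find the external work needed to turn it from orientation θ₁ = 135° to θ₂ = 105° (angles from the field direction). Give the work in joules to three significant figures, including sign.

W_ext = ΔU = U(θ₂) − U(θ₁) = −pE cosθ₂ − (−pE cosθ₁) = pE(cosθ₁ − cosθ₂).
W = (4.88×10⁻⁹)(2.13×10⁴)·(cos135° − cos105°) = (1.039×10⁻⁴)·(-0.4483) = -4.660×10⁻⁵ J.

W ≈ -4.66×10⁻⁵ J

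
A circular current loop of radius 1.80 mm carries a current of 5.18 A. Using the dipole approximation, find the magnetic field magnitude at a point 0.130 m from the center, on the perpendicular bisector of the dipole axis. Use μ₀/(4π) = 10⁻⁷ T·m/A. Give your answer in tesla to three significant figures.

Magnetic moment m = IA = Iπa² = (5.18)·π·(0.00180)² = 5.273×10⁻⁵ A·m².
In the equatorial plane B = (μ₀/4π)·m/r³ (half the axial value).
B = (10⁻⁷)·(5.273×10⁻⁵) / (0.130)³ = 2.400×10⁻⁹ T.

B ≈ 2.40×10⁻⁹ T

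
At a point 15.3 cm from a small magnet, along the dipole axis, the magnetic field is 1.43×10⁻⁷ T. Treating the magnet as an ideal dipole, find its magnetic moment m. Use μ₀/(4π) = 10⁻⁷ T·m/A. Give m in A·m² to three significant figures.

On axis B = (μ₀/4π)·2m/r³, so m = Br³·4π/(μ₀·2).
m = (1.43×10⁻⁷)·(0.153)³ / (2·10⁻⁷) = 0.002561 A·m².

m ≈ 0.00256 A·m²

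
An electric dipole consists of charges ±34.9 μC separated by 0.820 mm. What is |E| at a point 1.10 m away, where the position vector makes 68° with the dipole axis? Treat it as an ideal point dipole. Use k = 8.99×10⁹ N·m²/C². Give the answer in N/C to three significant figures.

Dipole moment p = qd = (3.49×10⁻⁵ C)(8.20×10⁻⁴ m) = 2.862×10⁻⁸ C·m.
At angle θ the dipole field magnitude is E = (kp/r³)·√(1 + 3cos²θ).
kp/r³ = (8.99×10⁹)(2.862×10⁻⁸) / (1.10)³ = 193.3 N/C.
√(1 + 3cos²68°) = √(1 + 3·0.1403) = √1.4210 ≈ 1.1921.
E ≈ 193.3 × 1.192 = 230.4 N/C.

E ≈ 230 N/C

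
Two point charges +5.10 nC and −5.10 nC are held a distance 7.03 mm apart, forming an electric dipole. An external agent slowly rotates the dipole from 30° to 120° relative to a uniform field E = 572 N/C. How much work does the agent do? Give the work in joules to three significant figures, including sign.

Dipole moment p = qd = (5.10×10⁻⁹ C)(0.00703 m) = 3.585×10⁻¹¹ C·m.
W_ext = ΔU = U(θ₂) − U(θ₁) = −pE cosθ₂ − (−pE cosθ₁) = pE(cosθ₁ − cosθ₂).
W = (3.585×10⁻¹¹)(572)·(cos30° − cos120°) = (2.051×10⁻⁸)·(+1.3660) = 2.801×10⁻⁸ J.

W ≈ 2.80×10⁻⁸ J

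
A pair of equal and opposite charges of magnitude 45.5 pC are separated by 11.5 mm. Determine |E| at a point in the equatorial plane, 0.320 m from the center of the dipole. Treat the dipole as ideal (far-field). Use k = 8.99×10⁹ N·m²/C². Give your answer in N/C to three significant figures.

Dipole moment p = qd = (4.55×10⁻¹¹ C)(0.0115 m) = 5.233×10⁻¹³ C·m.
In the equatorial plane E = kp/r³.
E = (8.99×10⁹)(5.233×10⁻¹³) / (0.320)³ = 0.1436 N/C.

E ≈ 0.144 N/C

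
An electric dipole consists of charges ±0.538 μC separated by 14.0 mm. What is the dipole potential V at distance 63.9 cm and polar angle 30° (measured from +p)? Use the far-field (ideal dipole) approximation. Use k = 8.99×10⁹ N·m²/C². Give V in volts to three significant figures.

Dipole moment p = qd = (5.38×10⁻⁷ C)(0.0140 m) = 7.532×10⁻⁹ C·m.
The dipole potential is V = kp cosθ / r².
V = (8.99×10⁹)(7.532×10⁻⁹)·cos30° / (0.639)² = 143.6 V.

V ≈ 144 V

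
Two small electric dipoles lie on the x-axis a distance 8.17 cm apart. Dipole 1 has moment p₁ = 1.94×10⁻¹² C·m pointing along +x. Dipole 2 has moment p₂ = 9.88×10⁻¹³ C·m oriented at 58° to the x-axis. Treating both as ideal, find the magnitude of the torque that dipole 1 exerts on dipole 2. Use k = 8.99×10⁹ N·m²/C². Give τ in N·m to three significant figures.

The second dipole sits on the axis of the first, so the field there is axial: E₁ = 2kp₁/r³ along +x.
E₁ = 2(8.99×10⁹)(1.94×10⁻¹²)/(0.0817)³ = 63.96 N/C.
Torque on the second dipole: τ = p₂ E₁ sinθ.
τ = (9.88×10⁻¹³)(63.96)·sin58° = 5.359×10⁻¹¹ N·m.

τ ≈ 5.36×10⁻¹¹ N·m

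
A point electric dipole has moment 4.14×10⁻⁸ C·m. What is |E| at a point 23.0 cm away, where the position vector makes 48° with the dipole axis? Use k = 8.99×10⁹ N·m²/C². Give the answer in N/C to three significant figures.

At angle θ the dipole field magnitude is E = (kp/r³)·√(1 + 3cos²θ).
kp/r³ = (8.99×10⁹)(4.14×10⁻⁸) / (0.230)³ = 3.059×10⁴ N/C.
√(1 + 3cos²48°) = √(1 + 3·0.4477) = √2.3432 ≈ 1.5308.
E ≈ 3.059×10⁴ × 1.531 = 4.683×10⁴ N/C.

E ≈ 4.68×10⁴ N/C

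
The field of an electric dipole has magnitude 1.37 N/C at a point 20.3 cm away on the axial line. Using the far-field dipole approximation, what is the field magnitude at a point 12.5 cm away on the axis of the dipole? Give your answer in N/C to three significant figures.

Dipole fields scale as 1/r³ in the far field; the geometry is the same at both points.
E₂ = E₁ · (r₁/r₂)³ = 1.37 · (20.3/12.5)³.
(r₁/r₂)³ = (1.624)³ = 4.283.
E₂ ≈ 5.868 N/C.

E ≈ 5.87 N/C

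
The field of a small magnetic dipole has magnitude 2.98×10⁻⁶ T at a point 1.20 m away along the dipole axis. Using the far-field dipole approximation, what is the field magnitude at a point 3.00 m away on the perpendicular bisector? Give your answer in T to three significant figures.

Dipole fields scale as 1/r³ in the far field.
The axial field is twice the equatorial field at the same r, so the geometry factor is 1/2.
B₂ = B₁ · (1/2) · (r₁/r₂)³ = 2.98×10⁻⁶ · 0.5 · (1.20/3.00)³.
(r₁/r₂)³ = (0.4)³ = 0.064.
B₂ ≈ 9.536×10⁻⁸ T.

B ≈ 9.54×10⁻⁸ T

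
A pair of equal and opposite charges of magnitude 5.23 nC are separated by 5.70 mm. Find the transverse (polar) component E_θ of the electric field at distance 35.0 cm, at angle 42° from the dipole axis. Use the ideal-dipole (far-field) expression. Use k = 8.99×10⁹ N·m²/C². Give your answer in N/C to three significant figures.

E_θ ≈ 4.18 N/C

Dipole moment p = qd = (5.23×10⁻⁹ C)(0.00570 m) = 2.981×10⁻¹¹ C·m.
For a dipole, E_θ = (kp sinθ)/r³.
kp/r³ = (8.99×10⁹)(2.981×10⁻¹¹)/(0.350)³ = 6.251 N/C.
E_θ = 6.251·sin42° = 4.182 N/C.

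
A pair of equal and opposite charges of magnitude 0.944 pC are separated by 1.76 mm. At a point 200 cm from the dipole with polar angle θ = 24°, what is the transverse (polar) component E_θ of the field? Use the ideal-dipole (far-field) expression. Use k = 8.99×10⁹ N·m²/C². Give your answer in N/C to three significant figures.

E_θ ≈ 7.59×10⁻⁷ N/C

Dipole moment p = qd = (9.44×10⁻¹³ C)(0.00176 m) = 1.661×10⁻¹⁵ C·m.
For a dipole, E_θ = (kp sinθ)/r³.
kp/r³ = (8.99×10⁹)(1.661×10⁻¹⁵)/(2.00)³ = 1.867×10⁻⁶ N/C.
E_θ = 1.867×10⁻⁶·sin24° = 7.592×10⁻⁷ N/C.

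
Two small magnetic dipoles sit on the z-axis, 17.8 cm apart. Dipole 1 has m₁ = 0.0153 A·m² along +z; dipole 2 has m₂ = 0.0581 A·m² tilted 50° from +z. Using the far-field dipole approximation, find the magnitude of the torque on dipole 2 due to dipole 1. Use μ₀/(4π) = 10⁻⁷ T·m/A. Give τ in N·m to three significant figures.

τ ≈ 2.41×10⁻⁸ N·m

Dipole B is on the axis of dipole A, so B₁ there is axial: B₁ = (μ₀/4π)·2m₁/r³ along +z.
B₁ = 2(10⁻⁷)(0.0153)/(0.178)³ = 5.426×10⁻⁷ T.
τ = m₂ B₁ sinθ.
τ = (0.0581)(5.426×10⁻⁷)·sin50° = 2.415×10⁻⁸ N·m.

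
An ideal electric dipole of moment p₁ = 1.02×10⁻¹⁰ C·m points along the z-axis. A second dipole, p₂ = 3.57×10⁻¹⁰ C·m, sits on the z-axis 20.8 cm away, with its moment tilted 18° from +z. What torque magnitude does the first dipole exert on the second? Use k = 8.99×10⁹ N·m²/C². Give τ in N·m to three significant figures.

The second dipole sits on the axis of the first, so the field there is axial: E₁ = 2kp₁/r³ along +z.
E₁ = 2(8.99×10⁹)(1.02×10⁻¹⁰)/(0.208)³ = 203.8 N/C.
Torque on the second dipole: τ = p₂ E₁ sinθ.
τ = (3.57×10⁻¹⁰)(203.8)·sin18° = 2.248×10⁻⁸ N·m.

τ ≈ 2.25×10⁻⁸ N·m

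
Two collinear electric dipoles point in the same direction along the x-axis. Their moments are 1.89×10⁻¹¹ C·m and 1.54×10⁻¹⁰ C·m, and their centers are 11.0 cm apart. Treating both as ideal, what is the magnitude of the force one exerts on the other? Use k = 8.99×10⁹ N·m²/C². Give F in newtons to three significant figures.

F ≈ 1.07×10⁻⁶ N

On-axis field of dipole 1 at distance r: E = 2kp₁/r³. Force on dipole 2 is F = p₂·dE/dr (gradient along axis).
dE/dr = −6kp₁/r⁴, so |F| = 6kp₁p₂/r⁴ (attractive for aligned moments).
F = 6(8.99×10⁹)(1.89×10⁻¹¹)(1.54×10⁻¹⁰)/(0.110)⁴ = 1.072×10⁻⁶ N.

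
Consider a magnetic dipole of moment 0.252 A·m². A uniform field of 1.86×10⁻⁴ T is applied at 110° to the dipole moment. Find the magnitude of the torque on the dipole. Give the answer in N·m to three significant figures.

τ ≈ 4.40×10⁻⁵ N·m

Torque on a magnetic dipole: τ = mB sinθ.
τ = (0.252)(1.86×10⁻⁴)·sin110° = 4.405×10⁻⁵ N·m.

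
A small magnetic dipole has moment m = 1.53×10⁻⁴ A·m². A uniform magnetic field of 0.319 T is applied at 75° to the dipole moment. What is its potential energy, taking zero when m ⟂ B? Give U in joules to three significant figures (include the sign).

U = −m·B = −mB cosθ.
U = −(1.53×10⁻⁴)(0.319)·cos75° = -1.263×10⁻⁵ J.

U ≈ -1.26×10⁻⁵ J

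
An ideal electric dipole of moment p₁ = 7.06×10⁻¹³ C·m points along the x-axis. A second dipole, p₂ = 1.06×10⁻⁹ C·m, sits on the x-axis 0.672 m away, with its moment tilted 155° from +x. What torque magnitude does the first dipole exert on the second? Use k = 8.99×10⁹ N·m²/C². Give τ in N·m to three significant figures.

The second dipole sits on the axis of the first, so the field there is axial: E₁ = 2kp₁/r³ along +x.
E₁ = 2(8.99×10⁹)(7.06×10⁻¹³)/(0.672)³ = 0.04183 N/C.
Torque on the second dipole: τ = p₂ E₁ sinθ.
τ = (1.06×10⁻⁹)(0.04183)·sin155° = 1.874×10⁻¹¹ N·m.

τ ≈ 1.87×10⁻¹¹ N·m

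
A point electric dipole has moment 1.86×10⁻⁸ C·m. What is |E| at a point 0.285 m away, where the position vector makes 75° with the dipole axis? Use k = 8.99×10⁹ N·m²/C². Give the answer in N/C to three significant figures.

E ≈ 7920 N/C

At angle θ the dipole field magnitude is E = (kp/r³)·√(1 + 3cos²θ).
kp/r³ = (8.99×10⁹)(1.86×10⁻⁸) / (0.285)³ = 7223 N/C.
√(1 + 3cos²75°) = √(1 + 3·0.0670) = √1.2010 ≈ 1.0959.
E ≈ 7223 × 1.096 = 7916 N/C.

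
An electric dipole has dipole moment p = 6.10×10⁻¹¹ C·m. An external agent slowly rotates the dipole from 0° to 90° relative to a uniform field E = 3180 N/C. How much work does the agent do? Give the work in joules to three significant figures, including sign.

W_ext = ΔU = U(θ₂) − U(θ₁) = −pE cosθ₂ − (−pE cosθ₁) = pE(cosθ₁ − cosθ₂).
W = (6.10×10⁻¹¹)(3180)·(cos0° − cos90°) = (1.940×10⁻⁷)·(+1.0000) = 1.940×10⁻⁷ J.

W ≈ 1.94×10⁻⁷ J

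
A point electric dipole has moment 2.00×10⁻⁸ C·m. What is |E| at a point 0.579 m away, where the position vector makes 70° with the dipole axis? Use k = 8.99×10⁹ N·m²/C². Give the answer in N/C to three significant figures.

E ≈ 1080 N/C

At angle θ the dipole field magnitude is E = (kp/r³)·√(1 + 3cos²θ).
kp/r³ = (8.99×10⁹)(2.00×10⁻⁸) / (0.579)³ = 926.3 N/C.
√(1 + 3cos²70°) = √(1 + 3·0.1170) = √1.3509 ≈ 1.1623.
E ≈ 926.3 × 1.162 = 1077 N/C.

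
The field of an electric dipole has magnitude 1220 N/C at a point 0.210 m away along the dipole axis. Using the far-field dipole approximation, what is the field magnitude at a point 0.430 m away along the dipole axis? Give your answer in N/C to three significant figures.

Dipole fields scale as 1/r³ in the far field; the geometry is the same at both points.
E₂ = E₁ · (r₁/r₂)³ = 1220 · (0.210/0.430)³.
(r₁/r₂)³ = (0.4884)³ = 0.1165.
E₂ ≈ 142.1 N/C.

E ≈ 142 N/C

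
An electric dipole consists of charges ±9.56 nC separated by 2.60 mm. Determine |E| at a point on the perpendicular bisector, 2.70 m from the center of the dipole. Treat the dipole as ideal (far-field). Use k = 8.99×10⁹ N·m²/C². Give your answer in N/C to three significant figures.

Dipole moment p = qd = (9.56×10⁻⁹ C)(0.00260 m) = 2.486×10⁻¹¹ C·m.
In the equatorial plane E = kp/r³.
E = (8.99×10⁹)(2.486×10⁻¹¹) / (2.70)³ = 0.01135 N/C.

E ≈ 0.0114 N/C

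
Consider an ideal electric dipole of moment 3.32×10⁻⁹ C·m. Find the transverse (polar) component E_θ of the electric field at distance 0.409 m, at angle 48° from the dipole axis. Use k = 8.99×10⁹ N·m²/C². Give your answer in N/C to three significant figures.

For a dipole, E_θ = (kp sinθ)/r³.
kp/r³ = (8.99×10⁹)(3.32×10⁻⁹)/(0.409)³ = 436.2 N/C.
E_θ = 436.2·sin48° = 324.2 N/C.

E_θ ≈ 324 N/C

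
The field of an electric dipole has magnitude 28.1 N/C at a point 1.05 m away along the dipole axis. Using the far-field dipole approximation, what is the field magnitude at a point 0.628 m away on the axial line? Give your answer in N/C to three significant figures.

Dipole fields scale as 1/r³ in the far field; the geometry is the same at both points.
E₂ = E₁ · (r₁/r₂)³ = 28.1 · (1.05/0.628)³.
(r₁/r₂)³ = (1.672)³ = 4.674.
E₂ ≈ 131.3 N/C.

E ≈ 131 N/C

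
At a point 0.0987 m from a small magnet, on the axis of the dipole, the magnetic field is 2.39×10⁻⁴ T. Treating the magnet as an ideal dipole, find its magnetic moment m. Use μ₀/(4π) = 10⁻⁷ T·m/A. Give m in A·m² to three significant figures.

On axis B = (μ₀/4π)·2m/r³, so m = Br³·4π/(μ₀·2).
m = (2.39×10⁻⁴)·(0.0987)³ / (2·10⁻⁷) = 1.149 A·m².

m ≈ 1.15 A·m²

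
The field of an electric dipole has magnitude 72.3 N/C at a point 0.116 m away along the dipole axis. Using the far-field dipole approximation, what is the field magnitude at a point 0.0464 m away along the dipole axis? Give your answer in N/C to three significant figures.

E ≈ 1130 N/C

Dipole fields scale as 1/r³ in the far field; the geometry is the same at both points.
E₂ = E₁ · (r₁/r₂)³ = 72.3 · (0.116/0.0464)³.
(r₁/r₂)³ = (2.5)³ = 15.63.
E₂ ≈ 1130 N/C.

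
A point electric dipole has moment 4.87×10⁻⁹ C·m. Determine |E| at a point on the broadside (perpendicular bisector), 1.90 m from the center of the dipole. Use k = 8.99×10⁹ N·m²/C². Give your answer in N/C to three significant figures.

In the equatorial plane E = kp/r³.
E = (8.99×10⁹)(4.87×10⁻⁹) / (1.90)³ = 6.383 N/C.

E ≈ 6.38 N/C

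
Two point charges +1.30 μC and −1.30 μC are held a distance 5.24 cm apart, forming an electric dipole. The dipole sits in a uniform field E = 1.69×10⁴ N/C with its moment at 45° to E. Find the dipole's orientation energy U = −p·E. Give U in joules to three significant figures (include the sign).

U ≈ -8.14×10⁻⁴ J

Dipole moment p = qd = (1.30×10⁻⁶ C)(0.0524 m) = 6.812×10⁻⁸ C·m.
U = −p·E = −pE cosθ.
U = −(6.812×10⁻⁸)(1.69×10⁴)·cos45° = -8.140×10⁻⁴ J.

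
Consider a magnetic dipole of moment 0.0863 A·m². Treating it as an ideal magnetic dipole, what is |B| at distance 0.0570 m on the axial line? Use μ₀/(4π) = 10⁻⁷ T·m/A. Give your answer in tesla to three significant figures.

On axis B = (μ₀/4π)·2m/r³.
B = 2·(10⁻⁷)·(0.0863) / (0.0570)³ = 9.320×10⁻⁵ T.

B ≈ 9.32×10⁻⁵ T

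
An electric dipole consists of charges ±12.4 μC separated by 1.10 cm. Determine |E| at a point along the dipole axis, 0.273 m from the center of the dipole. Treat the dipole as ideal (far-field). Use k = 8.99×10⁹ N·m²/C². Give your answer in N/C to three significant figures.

E ≈ 1.21×10⁵ N/C

Dipole moment p = qd = (1.24×10⁻⁵ C)(0.0110 m) = 1.364×10⁻⁷ C·m.
On the dipole axis E = 2kp/r³.
E = 2·(8.99×10⁹)(1.364×10⁻⁷) / (0.273)³ = 1.205×10⁵ N/C.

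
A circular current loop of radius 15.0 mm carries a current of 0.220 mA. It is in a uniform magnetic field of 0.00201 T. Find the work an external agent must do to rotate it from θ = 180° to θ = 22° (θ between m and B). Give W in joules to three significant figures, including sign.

Magnetic moment m = IA = Iπa² = (2.20×10⁻⁴)·π·(0.0150)² = 1.555×10⁻⁷ A·m².
W_ext = ΔU = −mB cosθ₂ + mB cosθ₁ = mB(cosθ₁ − cosθ₂).
W = (1.555×10⁻⁷)(0.00201)·(cos180° − cos22°) = (3.126×10⁻¹⁰)·(-1.9272) = -6.024×10⁻¹⁰ J.

W ≈ -6.02×10⁻¹⁰ J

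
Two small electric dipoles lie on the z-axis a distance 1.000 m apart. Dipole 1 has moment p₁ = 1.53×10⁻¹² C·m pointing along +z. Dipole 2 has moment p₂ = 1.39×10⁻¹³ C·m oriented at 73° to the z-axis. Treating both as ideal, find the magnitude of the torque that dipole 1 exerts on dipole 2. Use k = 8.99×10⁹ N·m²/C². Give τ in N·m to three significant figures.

The second dipole sits on the axis of the first, so the field there is axial: E₁ = 2kp₁/r³ along +z.
E₁ = 2(8.99×10⁹)(1.53×10⁻¹²)/(1.00)³ = 0.02751 N/C.
Torque on the second dipole: τ = p₂ E₁ sinθ.
τ = (1.39×10⁻¹³)(0.02751)·sin73° = 3.657×10⁻¹⁵ N·m.

τ ≈ 3.66×10⁻¹⁵ N·m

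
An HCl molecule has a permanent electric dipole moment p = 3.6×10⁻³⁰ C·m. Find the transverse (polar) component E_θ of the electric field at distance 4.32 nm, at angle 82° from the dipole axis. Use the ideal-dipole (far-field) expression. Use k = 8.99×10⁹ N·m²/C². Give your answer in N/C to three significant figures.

E_θ ≈ 3.98×10⁵ N/C

For a dipole, E_θ = (kp sinθ)/r³.
kp/r³ = (8.99×10⁹)(3.60×10⁻³⁰)/(4.32×10⁻⁹)³ = 4.014×10⁵ N/C.
E_θ = 4.014×10⁵·sin82° = 3.975×10⁵ N/C.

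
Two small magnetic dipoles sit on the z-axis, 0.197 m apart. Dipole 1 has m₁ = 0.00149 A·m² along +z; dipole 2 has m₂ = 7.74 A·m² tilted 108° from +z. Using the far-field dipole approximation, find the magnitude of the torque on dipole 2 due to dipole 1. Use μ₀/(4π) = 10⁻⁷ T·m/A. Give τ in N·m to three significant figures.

τ ≈ 2.87×10⁻⁷ N·m

Dipole B is on the axis of dipole A, so B₁ there is axial: B₁ = (μ₀/4π)·2m₁/r³ along +z.
B₁ = 2(10⁻⁷)(0.00149)/(0.197)³ = 3.898×10⁻⁸ T.
τ = m₂ B₁ sinθ.
τ = (7.74)(3.898×10⁻⁸)·sin108° = 2.869×10⁻⁷ N·m.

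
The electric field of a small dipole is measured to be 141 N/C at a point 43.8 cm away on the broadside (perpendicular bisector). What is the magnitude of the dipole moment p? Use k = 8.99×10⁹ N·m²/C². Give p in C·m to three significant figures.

In the equatorial plane E = kp/r³, so p = Er³/(k).
p = (141)·(0.438)³ / (8.99×10⁹) = 1.318×10⁻⁹ C·m.

p ≈ 1.32×10⁻⁹ C·m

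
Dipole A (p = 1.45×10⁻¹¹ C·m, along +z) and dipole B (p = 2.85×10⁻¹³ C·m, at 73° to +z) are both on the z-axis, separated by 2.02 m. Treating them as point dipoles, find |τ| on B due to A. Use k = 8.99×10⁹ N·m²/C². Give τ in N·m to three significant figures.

The second dipole sits on the axis of the first, so the field there is axial: E₁ = 2kp₁/r³ along +z.
E₁ = 2(8.99×10⁹)(1.45×10⁻¹¹)/(2.02)³ = 0.03163 N/C.
Torque on the second dipole: τ = p₂ E₁ sinθ.
τ = (2.85×10⁻¹³)(0.03163)·sin73° = 8.621×10⁻¹⁵ N·m.

τ ≈ 8.62×10⁻¹⁵ N·m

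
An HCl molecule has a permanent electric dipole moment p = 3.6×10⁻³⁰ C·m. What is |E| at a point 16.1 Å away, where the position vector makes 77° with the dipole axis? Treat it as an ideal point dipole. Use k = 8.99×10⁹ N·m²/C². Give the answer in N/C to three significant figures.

At angle θ the dipole field magnitude is E = (kp/r³)·√(1 + 3cos²θ).
kp/r³ = (8.99×10⁹)(3.60×10⁻³⁰) / (1.61×10⁻⁹)³ = 7.755×10⁶ N/C.
√(1 + 3cos²77°) = √(1 + 3·0.0506) = √1.1518 ≈ 1.0732.
E ≈ 7.755×10⁶ × 1.073 = 8.323×10⁶ N/C.

E ≈ 8.32×10⁶ N/C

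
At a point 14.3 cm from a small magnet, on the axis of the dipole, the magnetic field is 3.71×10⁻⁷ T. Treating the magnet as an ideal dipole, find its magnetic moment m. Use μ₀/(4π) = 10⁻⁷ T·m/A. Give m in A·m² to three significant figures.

m ≈ 0.00542 A·m²

On axis B = (μ₀/4π)·2m/r³, so m = Br³·4π/(μ₀·2).
m = (3.71×10⁻⁷)·(0.143)³ / (2·10⁻⁷) = 0.005424 A·m².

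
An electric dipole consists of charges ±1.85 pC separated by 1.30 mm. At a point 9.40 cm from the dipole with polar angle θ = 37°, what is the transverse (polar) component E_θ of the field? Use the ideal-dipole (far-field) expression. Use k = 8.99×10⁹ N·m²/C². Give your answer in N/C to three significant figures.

Dipole moment p = qd = (1.85×10⁻¹² C)(0.00130 m) = 2.405×10⁻¹⁵ C·m.
For a dipole, E_θ = (kp sinθ)/r³.
kp/r³ = (8.99×10⁹)(2.405×10⁻¹⁵)/(0.0940)³ = 0.02603 N/C.
E_θ = 0.02603·sin37° = 0.01567 N/C.

E_θ ≈ 0.0157 N/C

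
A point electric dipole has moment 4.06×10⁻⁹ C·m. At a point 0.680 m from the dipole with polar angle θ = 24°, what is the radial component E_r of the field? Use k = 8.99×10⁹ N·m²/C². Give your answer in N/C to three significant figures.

For a dipole, E_r = (2kp cosθ)/r³.
kp/r³ = (8.99×10⁹)(4.06×10⁻⁹)/(0.680)³ = 116.1 N/C.
E_r = 2·116.1·cos24° = 212.1 N/C.

E_r ≈ 212 N/C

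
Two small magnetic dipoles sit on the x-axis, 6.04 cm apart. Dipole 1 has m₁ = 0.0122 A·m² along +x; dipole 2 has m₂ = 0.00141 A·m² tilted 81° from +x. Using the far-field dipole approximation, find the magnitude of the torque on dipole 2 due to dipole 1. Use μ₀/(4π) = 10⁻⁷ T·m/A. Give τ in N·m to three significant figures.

τ ≈ 1.54×10⁻⁸ N·m

Dipole B is on the axis of dipole A, so B₁ there is axial: B₁ = (μ₀/4π)·2m₁/r³ along +x.
B₁ = 2(10⁻⁷)(0.0122)/(0.0604)³ = 1.107×10⁻⁵ T.
τ = m₂ B₁ sinθ.
τ = (0.00141)(1.107×10⁻⁵)·sin81° = 1.542×10⁻⁸ N·m.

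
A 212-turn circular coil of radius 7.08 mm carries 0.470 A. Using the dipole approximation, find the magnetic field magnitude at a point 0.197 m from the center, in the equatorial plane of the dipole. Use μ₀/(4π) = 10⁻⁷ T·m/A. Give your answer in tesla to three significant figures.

m = NIA = NIπa² = 212·(0.470)·π·(0.00708)² = 0.01569 A·m².
In the equatorial plane B = (μ₀/4π)·m/r³ (half the axial value).
B = (10⁻⁷)·(0.01569) / (0.197)³ = 2.052×10⁻⁷ T.

B ≈ 2.05×10⁻⁷ T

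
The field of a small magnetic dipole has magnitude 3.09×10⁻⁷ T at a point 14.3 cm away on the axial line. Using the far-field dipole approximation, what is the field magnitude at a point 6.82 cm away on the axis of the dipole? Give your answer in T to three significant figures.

Dipole fields scale as 1/r³ in the far field; the geometry is the same at both points.
B₂ = B₁ · (r₁/r₂)³ = 3.09×10⁻⁷ · (14.3/6.82)³.
(r₁/r₂)³ = (2.097)³ = 9.218.
B₂ ≈ 2.848×10⁻⁶ T.

B ≈ 2.85×10⁻⁶ T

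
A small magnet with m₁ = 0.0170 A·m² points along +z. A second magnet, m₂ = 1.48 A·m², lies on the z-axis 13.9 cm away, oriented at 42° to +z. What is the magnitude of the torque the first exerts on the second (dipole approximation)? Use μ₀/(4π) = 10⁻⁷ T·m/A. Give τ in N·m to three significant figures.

τ ≈ 1.25×10⁻⁶ N·m

Dipole B is on the axis of dipole A, so B₁ there is axial: B₁ = (μ₀/4π)·2m₁/r³ along +z.
B₁ = 2(10⁻⁷)(0.0170)/(0.139)³ = 1.266×10⁻⁶ T.
τ = m₂ B₁ sinθ.
τ = (1.48)(1.266×10⁻⁶)·sin42° = 1.254×10⁻⁶ N·m.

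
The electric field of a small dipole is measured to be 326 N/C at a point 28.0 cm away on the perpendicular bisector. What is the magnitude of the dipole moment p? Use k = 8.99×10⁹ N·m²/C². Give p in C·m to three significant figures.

p ≈ 7.96×10⁻¹⁰ C·m

In the equatorial plane E = kp/r³, so p = Er³/(k).
p = (326)·(0.280)³ / (8.99×10⁹) = 7.960×10⁻¹⁰ C·m.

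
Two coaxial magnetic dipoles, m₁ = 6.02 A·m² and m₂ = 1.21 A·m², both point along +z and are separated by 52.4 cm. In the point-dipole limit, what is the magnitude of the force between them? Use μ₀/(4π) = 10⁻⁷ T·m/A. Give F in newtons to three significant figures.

On-axis B of dipole 1: B = (μ₀/4π)·2m₁/r³. Force on dipole 2: F = m₂·dB/dr.
dB/dr = −(μ₀/4π)·6m₁/r⁴, so |F| = (μ₀/4π)·6m₁m₂/r⁴.
F = 6(10⁻⁷)(6.02)(1.21)/(0.524)⁴ = 5.797×10⁻⁵ N.

F ≈ 5.80×10⁻⁵ N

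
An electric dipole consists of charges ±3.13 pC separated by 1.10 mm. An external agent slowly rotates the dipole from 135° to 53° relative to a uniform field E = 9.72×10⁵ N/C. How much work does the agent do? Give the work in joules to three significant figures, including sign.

Dipole moment p = qd = (3.13×10⁻¹² C)(0.00110 m) = 3.443×10⁻¹⁵ C·m.
W_ext = ΔU = U(θ₂) − U(θ₁) = −pE cosθ₂ − (−pE cosθ₁) = pE(cosθ₁ − cosθ₂).
W = (3.443×10⁻¹⁵)(9.72×10⁵)·(cos135° − cos53°) = (3.347×10⁻⁹)·(-1.3089) = -4.380×10⁻⁹ J.

W ≈ -4.38×10⁻⁹ J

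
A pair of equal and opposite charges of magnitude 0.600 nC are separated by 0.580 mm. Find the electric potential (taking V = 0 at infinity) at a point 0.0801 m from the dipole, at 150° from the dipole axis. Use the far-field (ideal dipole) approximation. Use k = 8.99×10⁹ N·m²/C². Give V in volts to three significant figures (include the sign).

V ≈ -0.422 V

Dipole moment p = qd = (6.00×10⁻¹⁰ C)(5.80×10⁻⁴ m) = 3.48×10⁻¹³ C·m.
The dipole potential is V = kp cosθ / r².
V = (8.99×10⁹)(3.48×10⁻¹³)·cos150° / (0.0801)² = -0.4223 V.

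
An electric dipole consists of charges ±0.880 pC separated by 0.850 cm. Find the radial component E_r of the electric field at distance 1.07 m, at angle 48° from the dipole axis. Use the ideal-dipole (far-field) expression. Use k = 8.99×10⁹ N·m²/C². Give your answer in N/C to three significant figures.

Dipole moment p = qd = (8.80×10⁻¹³ C)(0.00850 m) = 7.48×10⁻¹⁵ C·m.
For a dipole, E_r = (2kp cosθ)/r³.
kp/r³ = (8.99×10⁹)(7.48×10⁻¹⁵)/(1.07)³ = 5.489×10⁻⁵ N/C.
E_r = 2·5.489×10⁻⁵·cos48° = 7.346×10⁻⁵ N/C.

E_r ≈ 7.35×10⁻⁵ N/C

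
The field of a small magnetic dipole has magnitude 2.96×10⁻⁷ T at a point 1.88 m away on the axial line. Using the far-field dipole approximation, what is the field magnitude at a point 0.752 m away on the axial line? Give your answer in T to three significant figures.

B ≈ 4.62×10⁻⁶ T

Dipole fields scale as 1/r³ in the far field; the geometry is the same at both points.
B₂ = B₁ · (r₁/r₂)³ = 2.96×10⁻⁷ · (1.88/0.752)³.
(r₁/r₂)³ = (2.5)³ = 15.62.
B₂ ≈ 4.625×10⁻⁶ T.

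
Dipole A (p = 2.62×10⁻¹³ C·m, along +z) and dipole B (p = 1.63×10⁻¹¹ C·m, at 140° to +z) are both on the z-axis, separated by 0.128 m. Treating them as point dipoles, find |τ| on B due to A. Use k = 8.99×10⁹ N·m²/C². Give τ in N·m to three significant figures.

τ ≈ 2.35×10⁻¹¹ N·m

The second dipole sits on the axis of the first, so the field there is axial: E₁ = 2kp₁/r³ along +z.
E₁ = 2(8.99×10⁹)(2.62×10⁻¹³)/(0.128)³ = 2.246 N/C.
Torque on the second dipole: τ = p₂ E₁ sinθ.
τ = (1.63×10⁻¹¹)(2.246)·sin140° = 2.354×10⁻¹¹ N·m.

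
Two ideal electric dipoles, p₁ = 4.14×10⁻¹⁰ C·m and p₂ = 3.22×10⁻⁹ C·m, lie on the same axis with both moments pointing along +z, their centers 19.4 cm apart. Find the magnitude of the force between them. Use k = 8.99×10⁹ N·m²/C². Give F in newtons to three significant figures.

On-axis field of dipole 1 at distance r: E = 2kp₁/r³. Force on dipole 2 is F = p₂·dE/dr (gradient along axis).
dE/dr = −6kp₁/r⁴, so |F| = 6kp₁p₂/r⁴ (attractive for aligned moments).
F = 6(8.99×10⁹)(4.14×10⁻¹⁰)(3.22×10⁻⁹)/(0.194)⁴ = 5.076×10⁻⁵ N.

F ≈ 5.08×10⁻⁵ N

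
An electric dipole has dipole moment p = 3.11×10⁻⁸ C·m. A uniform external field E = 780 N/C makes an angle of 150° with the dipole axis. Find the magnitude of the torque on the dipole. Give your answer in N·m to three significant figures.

τ ≈ 1.21×10⁻⁵ N·m

Torque on an electric dipole: τ = pE sinθ.
τ = (3.11×10⁻⁸)(780)·sin150° = 1.213×10⁻⁵ N·m.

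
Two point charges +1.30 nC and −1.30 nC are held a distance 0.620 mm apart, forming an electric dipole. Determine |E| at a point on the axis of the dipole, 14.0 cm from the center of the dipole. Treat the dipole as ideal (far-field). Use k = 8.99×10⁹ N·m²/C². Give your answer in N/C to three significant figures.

Dipole moment p = qd = (1.30×10⁻⁹ C)(6.20×10⁻⁴ m) = 8.06×10⁻¹³ C·m.
On the dipole axis E = 2kp/r³.
E = 2·(8.99×10⁹)(8.06×10⁻¹³) / (0.140)³ = 5.281 N/C.

E ≈ 5.28 N/C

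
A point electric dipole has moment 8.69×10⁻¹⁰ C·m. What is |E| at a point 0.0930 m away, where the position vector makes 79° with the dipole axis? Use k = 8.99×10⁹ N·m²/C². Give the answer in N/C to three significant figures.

E ≈ 1.02×10⁴ N/C

At angle θ the dipole field magnitude is E = (kp/r³)·√(1 + 3cos²θ).
kp/r³ = (8.99×10⁹)(8.69×10⁻¹⁰) / (0.0930)³ = 9712 N/C.
√(1 + 3cos²79°) = √(1 + 3·0.0364) = √1.1092 ≈ 1.0532.
E ≈ 9712 × 1.053 = 1.023×10⁴ N/C.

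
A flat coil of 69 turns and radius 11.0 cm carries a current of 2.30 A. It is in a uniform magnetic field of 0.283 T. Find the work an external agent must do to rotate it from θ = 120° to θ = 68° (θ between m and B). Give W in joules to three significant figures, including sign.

m = NIA = NIπa² = 69·(2.30)·π·(0.110)² = 6.033 A·m².
W_ext = ΔU = −mB cosθ₂ + mB cosθ₁ = mB(cosθ₁ − cosθ₂).
W = (6.033)(0.283)·(cos120° − cos68°) = (1.707)·(-0.8746) = -1.493 J.

W ≈ -1.49 J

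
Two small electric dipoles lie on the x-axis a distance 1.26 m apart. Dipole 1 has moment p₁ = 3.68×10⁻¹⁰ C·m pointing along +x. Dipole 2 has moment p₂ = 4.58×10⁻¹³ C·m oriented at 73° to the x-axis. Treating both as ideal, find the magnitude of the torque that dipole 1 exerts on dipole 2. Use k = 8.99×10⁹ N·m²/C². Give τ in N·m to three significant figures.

τ ≈ 1.45×10⁻¹² N·m

The second dipole sits on the axis of the first, so the field there is axial: E₁ = 2kp₁/r³ along +x.
E₁ = 2(8.99×10⁹)(3.68×10⁻¹⁰)/(1.26)³ = 3.308 N/C.
Torque on the second dipole: τ = p₂ E₁ sinθ.
τ = (4.58×10⁻¹³)(3.308)·sin73° = 1.449×10⁻¹² N·m.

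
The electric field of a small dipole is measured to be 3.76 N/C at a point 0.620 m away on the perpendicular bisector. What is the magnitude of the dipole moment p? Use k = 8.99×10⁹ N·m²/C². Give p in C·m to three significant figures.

p ≈ 9.97×10⁻¹¹ C·m

In the equatorial plane E = kp/r³, so p = Er³/(k).
p = (3.76)·(0.620)³ / (8.99×10⁹) = 9.968×10⁻¹¹ C·m.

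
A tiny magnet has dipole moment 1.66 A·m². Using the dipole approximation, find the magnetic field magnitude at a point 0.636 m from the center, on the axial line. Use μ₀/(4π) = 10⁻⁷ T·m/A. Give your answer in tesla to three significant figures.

B ≈ 1.29×10⁻⁶ T

On axis B = (μ₀/4π)·2m/r³.
B = 2·(10⁻⁷)·(1.66) / (0.636)³ = 1.291×10⁻⁶ T.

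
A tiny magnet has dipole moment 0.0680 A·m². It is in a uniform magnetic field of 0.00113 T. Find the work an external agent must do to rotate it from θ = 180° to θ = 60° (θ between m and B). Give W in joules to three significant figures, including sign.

W_ext = ΔU = −mB cosθ₂ + mB cosθ₁ = mB(cosθ₁ − cosθ₂).
W = (0.0680)(0.00113)·(cos180° − cos60°) = (7.684×10⁻⁵)·(-1.5000) = -1.153×10⁻⁴ J.

W ≈ -1.15×10⁻⁴ J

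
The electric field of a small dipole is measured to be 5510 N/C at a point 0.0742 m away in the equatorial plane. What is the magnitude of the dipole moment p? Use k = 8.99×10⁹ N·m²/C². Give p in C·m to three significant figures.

In the equatorial plane E = kp/r³, so p = Er³/(k).
p = (5510)·(0.0742)³ / (8.99×10⁹) = 2.504×10⁻¹⁰ C·m.

p ≈ 2.50×10⁻¹⁰ C·m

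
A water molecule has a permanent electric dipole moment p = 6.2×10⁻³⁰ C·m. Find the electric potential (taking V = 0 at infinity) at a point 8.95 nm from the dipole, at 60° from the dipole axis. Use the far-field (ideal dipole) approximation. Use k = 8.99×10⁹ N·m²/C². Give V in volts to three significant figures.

V ≈ 3.48×10⁻⁴ V

The dipole potential is V = kp cosθ / r².
V = (8.99×10⁹)(6.20×10⁻³⁰)·cos60° / (8.95×10⁻⁹)² = 3.479×10⁻⁴ V.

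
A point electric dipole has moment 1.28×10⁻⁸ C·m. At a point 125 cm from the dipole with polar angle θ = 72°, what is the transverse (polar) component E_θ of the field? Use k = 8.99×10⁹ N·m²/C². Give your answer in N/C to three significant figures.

For a dipole, E_θ = (kp sinθ)/r³.
kp/r³ = (8.99×10⁹)(1.28×10⁻⁸)/(1.25)³ = 58.92 N/C.
E_θ = 58.92·sin72° = 56.03 N/C.

E_θ ≈ 56.0 N/C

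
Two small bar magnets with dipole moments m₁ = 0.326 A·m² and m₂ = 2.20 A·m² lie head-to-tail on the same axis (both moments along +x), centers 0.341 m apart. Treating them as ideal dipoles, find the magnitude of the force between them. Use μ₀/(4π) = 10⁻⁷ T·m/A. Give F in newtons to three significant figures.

On-axis B of dipole 1: B = (μ₀/4π)·2m₁/r³. Force on dipole 2: F = m₂·dB/dr.
dB/dr = −(μ₀/4π)·6m₁/r⁴, so |F| = (μ₀/4π)·6m₁m₂/r⁴.
F = 6(10⁻⁷)(0.326)(2.20)/(0.341)⁴ = 3.183×10⁻⁵ N.

F ≈ 3.18×10⁻⁵ N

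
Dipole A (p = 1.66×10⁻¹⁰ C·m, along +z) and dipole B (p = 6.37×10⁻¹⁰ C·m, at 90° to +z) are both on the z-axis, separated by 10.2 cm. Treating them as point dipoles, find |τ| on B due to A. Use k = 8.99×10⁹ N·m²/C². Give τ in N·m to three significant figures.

τ ≈ 1.79×10⁻⁶ N·m

The second dipole sits on the axis of the first, so the field there is axial: E₁ = 2kp₁/r³ along +z.
E₁ = 2(8.99×10⁹)(1.66×10⁻¹⁰)/(0.102)³ = 2813 N/C.
Torque on the second dipole: τ = p₂ E₁ sinθ.
τ = (6.37×10⁻¹⁰)(2813)·sin90° = 1.792×10⁻⁶ N·m.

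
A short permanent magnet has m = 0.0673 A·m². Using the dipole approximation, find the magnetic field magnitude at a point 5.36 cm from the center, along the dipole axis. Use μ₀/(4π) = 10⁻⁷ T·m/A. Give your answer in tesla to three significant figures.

B ≈ 8.74×10⁻⁵ T

On axis B = (μ₀/4π)·2m/r³.
B = 2·(10⁻⁷)·(0.0673) / (0.0536)³ = 8.741×10⁻⁵ T.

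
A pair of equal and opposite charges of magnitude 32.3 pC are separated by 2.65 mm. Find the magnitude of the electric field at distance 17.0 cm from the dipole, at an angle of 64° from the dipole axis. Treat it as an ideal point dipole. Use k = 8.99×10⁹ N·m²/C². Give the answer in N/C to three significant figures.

E ≈ 0.197 N/C

Dipole moment p = qd = (3.23×10⁻¹¹ C)(0.00265 m) = 8.56×10⁻¹⁴ C·m.
At angle θ the dipole field magnitude is E = (kp/r³)·√(1 + 3cos²θ).
kp/r³ = (8.99×10⁹)(8.56×10⁻¹⁴) / (0.170)³ = 0.1566 N/C.
√(1 + 3cos²64°) = √(1 + 3·0.1922) = √1.5765 ≈ 1.2556.
E ≈ 0.1566 × 1.256 = 0.1967 N/C.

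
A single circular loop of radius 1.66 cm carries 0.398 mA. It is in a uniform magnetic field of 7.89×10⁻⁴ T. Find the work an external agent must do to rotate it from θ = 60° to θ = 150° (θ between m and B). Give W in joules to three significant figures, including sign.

Magnetic moment m = IA = Iπa² = (3.98×10⁻⁴)·π·(0.0166)² = 3.445×10⁻⁷ A·m².
W_ext = ΔU = −mB cosθ₂ + mB cosθ₁ = mB(cosθ₁ − cosθ₂).
W = (3.445×10⁻⁷)(7.89×10⁻⁴)·(cos60° − cos150°) = (2.718×10⁻¹⁰)·(+1.3660) = 3.713×10⁻¹⁰ J.

W ≈ 3.71×10⁻¹⁰ J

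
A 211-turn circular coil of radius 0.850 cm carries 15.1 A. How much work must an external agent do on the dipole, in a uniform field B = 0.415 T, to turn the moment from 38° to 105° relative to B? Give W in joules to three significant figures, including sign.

W ≈ 0.314 J

m = NIA = NIπa² = 211·(15.1)·π·(0.00850)² = 0.7232 A·m².
W_ext = ΔU = −mB cosθ₂ + mB cosθ₁ = mB(cosθ₁ − cosθ₂).
W = (0.7232)(0.415)·(cos38° − cos105°) = (0.3001)·(+1.0468) = 0.3142 J.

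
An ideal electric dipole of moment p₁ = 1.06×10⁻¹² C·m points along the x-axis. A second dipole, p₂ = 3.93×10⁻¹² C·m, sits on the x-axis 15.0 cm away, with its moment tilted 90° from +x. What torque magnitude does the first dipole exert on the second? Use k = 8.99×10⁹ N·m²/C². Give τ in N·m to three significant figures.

τ ≈ 2.22×10⁻¹¹ N·m

The second dipole sits on the axis of the first, so the field there is axial: E₁ = 2kp₁/r³ along +x.
E₁ = 2(8.99×10⁹)(1.06×10⁻¹²)/(0.150)³ = 5.647 N/C.
Torque on the second dipole: τ = p₂ E₁ sinθ.
τ = (3.93×10⁻¹²)(5.647)·sin90° = 2.219×10⁻¹¹ N·m.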